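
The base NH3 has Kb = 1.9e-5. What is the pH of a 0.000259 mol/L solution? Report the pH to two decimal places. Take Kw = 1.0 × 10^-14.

pH = 9.79

NH3 + H2O ⇌ NH4+ + OH-
From the ICE table, Kb = x²/(0.000259 − x) = 1.9 × 10^-5.
x is not negligible relative to C₀; solve x² + 1.9e-05·x − 4.92e-09 = 0.
x = [−1.9e-05 + √(1.9e-05² + 1.97e-08)]/2 = 6.13 × 10^-5 M
pOH = 4.21, so pH = 14.00 − pOH = 9.79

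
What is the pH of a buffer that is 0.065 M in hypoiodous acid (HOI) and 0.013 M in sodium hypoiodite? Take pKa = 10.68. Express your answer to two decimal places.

pH = 9.98

Henderson–Hasselbalch: pH = pKa + log([OI-]/[HOI]) = 10.68 + log(0.013/0.065)
pH = 10.68 + (-0.699) = 9.98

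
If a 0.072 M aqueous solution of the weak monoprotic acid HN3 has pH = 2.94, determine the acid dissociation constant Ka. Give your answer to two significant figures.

Ka = 1.9 × 10^-5

[H+] = 10^(-2.94) = 1.15 × 10^-3 M
At equilibrium [HA] = 0.072 − 1.15 × 10^-3 = 7.08 × 10^-2 M
Ka = [H+][A-]/[HA] = (1.15 × 10^-3)² / 7.08 × 10^-2 = 1.9 × 10^-5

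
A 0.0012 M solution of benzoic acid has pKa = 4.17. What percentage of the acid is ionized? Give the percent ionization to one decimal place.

C6H5COOH ⇌ C6H5COO- + H+; let x = [H+] at equilibrium.
Ka = 10^(−4.17) = 6.76 × 10^-5
Ka = x²/(C₀ − x); solving the quadratic gives x = 2.53 × 10^-4 M.
% ionization = x/C₀ × 100% = 2.53 × 10^-4/0.0012 × 100% = 21.1%

21.1%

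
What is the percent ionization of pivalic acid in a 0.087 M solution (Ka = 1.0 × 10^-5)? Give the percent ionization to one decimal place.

1.1%

(CH3)3CCOOH ⇌ (CH3)3CCOO- + H+; let x = [H+] at equilibrium.
x ≈ √(Ka·C₀) = √(1.0 × 10^-5 × 0.087) = 9.33 × 10^-4 M
Fraction ionized = 9.33 × 10^-4 / 0.087 = 0.0107 → 1.1%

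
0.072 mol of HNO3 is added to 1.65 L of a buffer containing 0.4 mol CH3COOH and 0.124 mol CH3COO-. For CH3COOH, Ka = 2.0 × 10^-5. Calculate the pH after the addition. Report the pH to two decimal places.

After neutralization: n(CH3COOH) = 0.472 mol, n(CH3COO-) = 0.052 mol.
pKa = −log(2.0 × 10^-5) = 4.699
pH = pKa + log([A⁻]/[HA]) = 4.699 + log(0.052/0.472) = 4.699 -0.958

pH = 3.74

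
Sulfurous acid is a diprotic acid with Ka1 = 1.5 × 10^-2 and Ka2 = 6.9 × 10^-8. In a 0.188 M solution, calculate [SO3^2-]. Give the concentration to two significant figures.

6.9 × 10^-8 M

First ionization gives [H+] ≈ [HSO3-] = 4.61 × 10^-2 M.
Second step: Ka2 = [H+][SO3^2-]/[HSO3-] ≈ [SO3^2-] (since [H+] ≈ [HSO3-]).
So [SO3^2-] ≈ Ka2.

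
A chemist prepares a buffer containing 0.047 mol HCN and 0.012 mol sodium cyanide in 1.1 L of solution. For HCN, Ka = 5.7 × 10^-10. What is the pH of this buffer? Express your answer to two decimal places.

pKa = −log(5.7 × 10^-10) = 9.244
Using pH = pKa + log([base]/[acid]) with [base]/[acid] = 0.012/0.047:
pH = 9.244 + (-0.593) = 8.65

pH = 8.65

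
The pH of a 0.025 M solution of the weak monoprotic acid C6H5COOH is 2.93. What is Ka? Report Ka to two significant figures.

Ka = 5.8 × 10^-5

[H+] = 10^(-2.93) = 1.17 × 10^-3 M
At equilibrium [HA] = 0.025 − 1.17 × 10^-3 = 2.38 × 10^-2 M
Ka = [H+][A-]/[HA] = (1.17 × 10^-3)² / 2.38 × 10^-2 = 5.8 × 10^-5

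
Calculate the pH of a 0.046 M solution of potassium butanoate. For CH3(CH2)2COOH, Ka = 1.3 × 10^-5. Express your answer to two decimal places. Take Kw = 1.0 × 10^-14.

pH = 8.77

CH3(CH2)2COO- is the conjugate base of the weak acid CH3(CH2)2COOH.
Kb = Kw/Ka = 1.0×10^-14 / 1.3 × 10^-5 = 7.69 × 10^-10
Kb = [OH-]²/(0.046 − [OH-]) = 7.69 × 10^-10
Neglecting [OH-] in the denominator: [OH-] = √(7.69 × 10^-10 × 0.046) = 5.95 × 10^-6 M
([OH-]/C₀ = 0.013% < 5%, so the approximation holds.)
pOH = 5.23, so pH = 14.00 − pOH = 8.77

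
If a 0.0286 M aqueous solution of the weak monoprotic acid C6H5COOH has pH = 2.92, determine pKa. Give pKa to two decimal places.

pKa = 4.28

[H+] = 10^(-2.92) = 1.20 × 10^-3 M
At equilibrium [HA] = 0.0286 − 1.20 × 10^-3 = 2.74 × 10^-2 M
Ka = [H+][A-]/[HA] = (1.20 × 10^-3)² / 2.74 × 10^-2 = 5.26 × 10^-5
pKa = -log(5.26 × 10^-5) = 4.28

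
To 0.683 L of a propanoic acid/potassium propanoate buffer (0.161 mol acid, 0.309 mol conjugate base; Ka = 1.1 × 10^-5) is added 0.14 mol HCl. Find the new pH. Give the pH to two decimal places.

After neutralization: n(CH3CH2COOH) = 0.301 mol, n(CH3CH2COO-) = 0.169 mol.
pKa = −log(1.1 × 10^-5) = 4.959
pH = pKa + log([A⁻]/[HA]) = 4.959 + log(0.169/0.301) = 4.959 -0.251

pH = 4.71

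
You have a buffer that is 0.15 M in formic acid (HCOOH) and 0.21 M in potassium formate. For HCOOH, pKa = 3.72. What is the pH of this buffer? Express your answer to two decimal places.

Using pH = pKa + log([base]/[acid]) with [base]/[acid] = 0.21/0.15:
pH = 3.72 + (+0.146) = 3.87

pH = 3.87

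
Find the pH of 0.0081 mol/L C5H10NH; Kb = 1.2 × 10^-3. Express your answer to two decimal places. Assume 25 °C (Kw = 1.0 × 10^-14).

C5H10NH + H2O ⇌ C5H10NH2+ + OH-
From the ICE table, Kb = [OH-]²/(0.0081 − [OH-]) = 1.2 × 10^-3.
[OH-] is not negligible relative to C₀; solve [OH-]² + 0.0012·[OH-] − 9.72e-06 = 0.
[OH-] = [−0.0012 + √(0.0012² + 3.89e-05)]/2 = 2.57 × 10^-3 M
pOH = −log(2.57 × 10^-3) = 2.59; pH = 14.00 − 2.59 = 11.41

pH = 11.41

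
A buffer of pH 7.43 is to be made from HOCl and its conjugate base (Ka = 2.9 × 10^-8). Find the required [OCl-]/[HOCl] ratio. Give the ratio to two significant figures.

ratio = 0.78

pKa = -log(2.9 × 10^-8) = 7.538
pH = pKa + log(r) ⇒ log(r) = 7.43 − 7.538 = -0.108
r = [OCl-]/[HOCl] = 10^(-0.108) = 0.78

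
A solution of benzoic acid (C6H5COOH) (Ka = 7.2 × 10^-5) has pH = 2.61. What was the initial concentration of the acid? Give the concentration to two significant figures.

[H+] = 10^(-2.61) = 2.45 × 10^-3 M = x
Ka = x²/(C₀ − x) ⇒ C₀ = x + x²/Ka
C₀ = 2.45 × 10^-3 + (2.45 × 10^-3)²/(7.2 × 10^-5) = 8.58 × 10^-2 M

C₀ = 8.6 × 10^-2 M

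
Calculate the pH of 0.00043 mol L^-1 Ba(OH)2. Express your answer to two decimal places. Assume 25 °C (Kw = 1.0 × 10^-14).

pH = 10.93

Ba(OH)2 is a strong base (each formula unit releases 2 OH-); [OH-] = 0.00086 M.
pOH = -log(0.00086) = 3.07
pH = 14.00 - 3.07 = 10.93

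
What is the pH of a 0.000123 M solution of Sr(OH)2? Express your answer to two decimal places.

pH = 10.39

Sr(OH)2 is a strong base (each formula unit releases 2 OH-); [OH-] = 0.000246 M.
pOH = -log(0.000246) = 3.61
pH = 14.00 - 3.61 = 10.39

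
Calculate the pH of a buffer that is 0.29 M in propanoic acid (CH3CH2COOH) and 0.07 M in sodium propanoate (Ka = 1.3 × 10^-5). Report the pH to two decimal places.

pKa = −log(1.3 × 10^-5) = 4.886
pH = pKa + log([A⁻]/[HA]) = 4.886 + log(0.07/0.29)
pH = 4.886 + (-0.617) = 4.27

pH = 4.27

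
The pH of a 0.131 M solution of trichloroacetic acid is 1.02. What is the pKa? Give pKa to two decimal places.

pKa = 0.59

[H+] = 10^(-1.02) = 9.55 × 10^-2 M
At equilibrium [HA] = 0.131 − 9.55 × 10^-2 = 3.55 × 10^-2 M
Ka = [H+][A-]/[HA] = (9.55 × 10^-2)² / 3.55 × 10^-2 = 2.57 × 10^-1
pKa = -log(2.57 × 10^-1) = 0.59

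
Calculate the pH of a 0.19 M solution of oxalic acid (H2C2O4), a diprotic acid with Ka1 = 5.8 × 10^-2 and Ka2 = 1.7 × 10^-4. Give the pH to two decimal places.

pH = 1.10

Ka1 ≫ Ka2, so treat the first dissociation as the only significant source of H+.
Ka1 = x²/(0.19 − x) = 5.8 × 10^-2
Solving the quadratic: x = (−Ka1 + √(Ka1² + 4·Ka1·C₀))/2 = 7.99 × 10^-2 M
pH = −log(7.99 × 10^-2) = 1.10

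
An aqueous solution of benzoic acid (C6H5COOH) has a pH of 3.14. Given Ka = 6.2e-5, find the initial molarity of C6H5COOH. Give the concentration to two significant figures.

[H+] = 10^(-3.14) = 7.24 × 10^-4 M = x
Ka = x²/(C₀ − x) ⇒ C₀ = x + x²/Ka
C₀ = 7.24 × 10^-4 + (7.24 × 10^-4)²/(6.2 × 10^-5) = 9.18 × 10^-3 M

C₀ = 9.2 × 10^-3 M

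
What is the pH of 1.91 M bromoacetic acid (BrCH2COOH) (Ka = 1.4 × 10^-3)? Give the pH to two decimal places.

pH = 1.29

BrCH2COOH ⇌ BrCH2COO- + H+
Let x = [H+] at equilibrium. Ka = x²/(1.91 − x).
Since Ka ≪ C₀, x ≈ √(Ka·C₀) = 5.17 × 10^-2 M.
pH = −log(5.17 × 10^-2) = 1.29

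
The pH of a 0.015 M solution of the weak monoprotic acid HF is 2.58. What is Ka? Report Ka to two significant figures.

[H+] = 10^(-2.58) = 2.63 × 10^-3 M
At equilibrium [HA] = 0.015 − 2.63 × 10^-3 = 1.24 × 10^-2 M
Ka = [H+][A-]/[HA] = (2.63 × 10^-3)² / 1.24 × 10^-2 = 5.6 × 10^-4

Ka = 5.6 × 10^-4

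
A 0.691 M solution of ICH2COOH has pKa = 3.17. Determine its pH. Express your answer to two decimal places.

ICH2COOH ⇌ ICH2COO- + H+
Ka = 10^(−3.17) = 6.76 × 10^-4
From the ICE table, Ka = x²/(0.691 − x) = 6.76 × 10^-4.
Neglecting x in the denominator: x = √(6.76 × 10^-4 × 0.691) = 2.16 × 10^-2 M
pH = −log[H+] = −log(2.16 × 10^-2) = 1.67

pH = 1.67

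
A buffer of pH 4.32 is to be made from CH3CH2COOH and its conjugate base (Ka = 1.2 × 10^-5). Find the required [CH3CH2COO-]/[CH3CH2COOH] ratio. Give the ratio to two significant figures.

pKa = -log(1.2 × 10^-5) = 4.921
pH = pKa + log(r) ⇒ log(r) = 4.32 − 4.921 = -0.601
r = [CH3CH2COO-]/[CH3CH2COOH] = 10^(-0.601) = 0.251

ratio = 0.25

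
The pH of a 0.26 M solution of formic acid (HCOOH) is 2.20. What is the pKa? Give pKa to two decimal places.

[H+] = 10^(-2.20) = 6.31 × 10^-3 M
At equilibrium [HA] = 0.26 − 6.31 × 10^-3 = 2.54 × 10^-1 M
Ka = [H+][A-]/[HA] = (6.31 × 10^-3)² / 2.54 × 10^-1 = 1.57 × 10^-4
pKa = -log(1.57 × 10^-4) = 3.80

pKa = 3.80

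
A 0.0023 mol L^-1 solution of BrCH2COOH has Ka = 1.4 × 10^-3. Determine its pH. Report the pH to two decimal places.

pH = 2.91

BrCH2COOH ⇌ BrCH2COO- + H+
Ka = [H+]²/(0.0023 − [H+]) = 1.4 × 10^-3
[H+] is not negligible relative to C₀; solve [H+]² + 0.0014·[H+] − 3.22e-06 = 0.
[H+] = [−0.0014 + √(0.0014² + 1.29e-05)]/2 = 1.23 × 10^-3 M
pH = −log[H+] = −log(1.23 × 10^-3) = 2.91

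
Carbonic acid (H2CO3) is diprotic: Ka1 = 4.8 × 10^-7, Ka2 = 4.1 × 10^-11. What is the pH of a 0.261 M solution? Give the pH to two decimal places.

pH = 3.45

Ka1 ≫ Ka2, so treat the first dissociation as the only significant source of H+.
Ka1 = x²/(0.261 − x) = 4.8 × 10^-7
x ≈ √(4.8 × 10^-7 × 0.261) = 3.54 × 10^-4 M
pH = −log(3.54 × 10^-4) = 3.45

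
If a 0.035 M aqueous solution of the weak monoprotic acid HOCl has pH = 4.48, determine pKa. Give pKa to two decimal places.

[H+] = 10^(-4.48) = 3.31 × 10^-5 M
At equilibrium [HA] = 0.035 − 3.31 × 10^-5 = 3.50 × 10^-2 M
Ka = [H+][A-]/[HA] = (3.31 × 10^-5)² / 3.50 × 10^-2 = 3.13 × 10^-8
pKa = -log(3.13 × 10^-8) = 7.50

pKa = 7.50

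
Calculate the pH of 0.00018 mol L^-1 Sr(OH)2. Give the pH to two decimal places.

pH = 10.56

Sr(OH)2 is a strong base (each formula unit releases 2 OH-); [OH-] = 0.00036 M.
pOH = -log(0.00036) = 3.44
pH = 14.00 - 3.44 = 10.56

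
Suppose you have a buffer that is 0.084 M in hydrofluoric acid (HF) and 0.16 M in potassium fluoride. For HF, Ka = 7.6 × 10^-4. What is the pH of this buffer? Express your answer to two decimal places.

pKa = −log(7.6 × 10^-4) = 3.119
Using pH = pKa + log([base]/[acid]) with [base]/[acid] = 0.16/0.084:
pH = 3.119 + (+0.280) = 3.40

pH = 3.40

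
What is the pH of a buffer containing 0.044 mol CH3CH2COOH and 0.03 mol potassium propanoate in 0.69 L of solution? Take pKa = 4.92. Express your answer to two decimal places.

pH = 4.75

pH = pKa + log([A⁻]/[HA]) = 4.92 + log(0.03/0.044)
pH = 4.92 + (-0.166) = 4.75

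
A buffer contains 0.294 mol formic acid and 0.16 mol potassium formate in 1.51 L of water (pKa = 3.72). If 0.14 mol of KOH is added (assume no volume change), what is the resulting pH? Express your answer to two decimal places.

pH = 4.01

After neutralization: n(HCOOH) = 0.154 mol, n(HCOO-) = 0.3 mol.
Henderson–Hasselbalch with mole ratio 0.3/0.154: pH = 3.72 + (+0.290)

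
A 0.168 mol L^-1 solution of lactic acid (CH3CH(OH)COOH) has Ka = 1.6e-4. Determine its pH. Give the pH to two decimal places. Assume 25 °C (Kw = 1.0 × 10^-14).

pH = 2.29

CH3CH(OH)COOH ⇌ CH3CH(OH)COO- + H+
From the ICE table, Ka = [H+]²/(0.168 − [H+]) = 1.6 × 10^-4.
Assume [H+] ≪ 0.168: [H+] ≈ √(1.6 × 10^-4 × 0.168) = 5.18 × 10^-3 M
pH = −log[H+] = −log(5.18 × 10^-3) = 2.29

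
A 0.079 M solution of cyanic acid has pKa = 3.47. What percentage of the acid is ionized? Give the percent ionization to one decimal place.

HOCN ⇌ OCN- + H+; let x = [H+] at equilibrium.
Ka = 10^(−3.47) = 3.39 × 10^-4
Ka = x²/(C₀ − x); solving the quadratic gives x = 5.01 × 10^-3 M.
Fraction ionized = 5.01 × 10^-3 / 0.079 = 0.0634 → 6.3%

6.3%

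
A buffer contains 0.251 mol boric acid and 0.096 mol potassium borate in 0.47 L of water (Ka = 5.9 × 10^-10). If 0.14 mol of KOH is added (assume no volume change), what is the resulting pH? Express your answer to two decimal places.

pH = 9.56

OH- converts B(OH)3 to B(OH)4-: B(OH)3 → 0.111 mol, B(OH)4- → 0.236 mol.
pKa = −log(5.9 × 10^-10) = 9.229
Henderson–Hasselbalch with mole ratio 0.236/0.111: pH = 9.229 + (+0.328)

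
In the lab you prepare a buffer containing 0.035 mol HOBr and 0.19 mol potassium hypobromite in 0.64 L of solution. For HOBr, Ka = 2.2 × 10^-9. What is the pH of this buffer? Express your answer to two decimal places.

pH = 9.39

pKa = −log(2.2 × 10^-9) = 8.658
Using pH = pKa + log([base]/[acid]) with [base]/[acid] = 0.19/0.035:
pH = 8.658 + (+0.735) = 9.39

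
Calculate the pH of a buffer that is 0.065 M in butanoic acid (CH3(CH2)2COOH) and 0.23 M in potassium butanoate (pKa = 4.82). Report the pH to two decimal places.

pH = 5.37

Henderson–Hasselbalch: pH = pKa + log([CH3(CH2)2COO-]/[CH3(CH2)2COOH]) = 4.82 + log(0.23/0.065)
pH = 4.82 + (+0.549) = 5.37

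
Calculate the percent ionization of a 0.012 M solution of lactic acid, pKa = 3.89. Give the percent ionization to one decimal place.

CH3CH(OH)COOH ⇌ CH3CH(OH)COO- + H+; let x = [H+] at equilibrium.
Ka = 10^(−3.89) = 1.29 × 10^-4
Solve x² + 0.000129x − 1.55e-06 = 0 → x = 1.18 × 10^-3 M
Fraction ionized = 1.18 × 10^-3 / 0.012 = 0.0983 → 9.8%

9.8%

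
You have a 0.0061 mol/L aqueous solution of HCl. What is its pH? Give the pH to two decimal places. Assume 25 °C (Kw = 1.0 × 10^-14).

pH = 2.21

HCl is a strong acid and dissociates completely, so [H+] = 0.0061 M.
pH = -log(0.0061) = 2.21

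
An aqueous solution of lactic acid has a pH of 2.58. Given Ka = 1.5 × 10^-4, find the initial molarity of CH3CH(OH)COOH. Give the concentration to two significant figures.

C₀ = 4.9 × 10^-2 M

[H+] = 10^(-2.58) = 2.63 × 10^-3 M = x
Ka = x²/(C₀ − x) ⇒ C₀ = x + x²/Ka
C₀ = 2.63 × 10^-3 + (2.63 × 10^-3)²/(1.5 × 10^-4) = 4.87 × 10^-2 M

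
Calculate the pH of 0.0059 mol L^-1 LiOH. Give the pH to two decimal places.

pH = 11.77

LiOH is a strong base; [OH-] = 0.0059 M.
pOH = -log(0.0059) = 2.23
pH = 14.00 - 2.23 = 11.77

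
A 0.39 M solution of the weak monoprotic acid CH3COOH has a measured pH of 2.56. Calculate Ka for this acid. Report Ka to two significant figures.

Ka = 2.0 × 10^-5

[H+] = 10^(-2.56) = 2.75 × 10^-3 M
At equilibrium [HA] = 0.39 − 2.75 × 10^-3 = 3.87 × 10^-1 M
Ka = [H+][A-]/[HA] = (2.75 × 10^-3)² / 3.87 × 10^-1 = 2.0 × 10^-5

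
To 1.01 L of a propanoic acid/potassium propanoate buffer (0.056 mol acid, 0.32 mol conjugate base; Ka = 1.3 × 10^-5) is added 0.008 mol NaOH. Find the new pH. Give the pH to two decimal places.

pH = 5.72

After neutralization: n(CH3CH2COOH) = 0.048 mol, n(CH3CH2COO-) = 0.328 mol.
pKa = −log(1.3 × 10^-5) = 4.886
pH = pKa + log(n_CH3CH2COO-/n_CH3CH2COOH) = 4.886 + log(0.328/0.048) = 4.886 + (+0.835)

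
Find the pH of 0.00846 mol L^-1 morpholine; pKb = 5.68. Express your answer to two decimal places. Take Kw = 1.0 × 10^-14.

C4H8ONH + H2O ⇌ C4H8ONH2+ + OH-
Kb = 10^(−5.68) = 2.09 × 10^-6
From the ICE table, Kb = [OH-]²/(0.00846 − [OH-]) = 2.09 × 10^-6.
Neglecting [OH-] in the denominator: [OH-] = √(2.09 × 10^-6 × 0.00846) = 1.33 × 10^-4 M
Check: 1.6% ionized — well under 5%, approximation valid.
pOH = 3.88, so pH = 14.00 − pOH = 10.12

pH = 10.12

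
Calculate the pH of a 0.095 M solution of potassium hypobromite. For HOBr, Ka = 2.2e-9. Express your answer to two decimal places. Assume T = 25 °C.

pH = 10.82

OBr- is the conjugate base of the weak acid HOBr.
Kb = Kw/Ka = 1.0×10^-14 / 2.2 × 10^-9 = 4.55 × 10^-6
From the ICE table, Kb = x²/(0.095 − x) = 4.55 × 10^-6.
Neglecting x in the denominator: x = √(4.55 × 10^-6 × 0.095) = 6.57 × 10^-4 M
(x/C₀ = 0.69% < 5%, so the approximation holds.)
pOH = 3.18, so pH = 14.00 − pOH = 10.82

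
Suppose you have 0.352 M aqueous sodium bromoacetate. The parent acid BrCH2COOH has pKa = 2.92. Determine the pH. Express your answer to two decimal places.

pH = 8.23

BrCH2COO- is the conjugate base of the weak acid BrCH2COOH.
Ka = 10^(−2.92) = 1.20 × 10^-3
Kb = Kw/Ka = 1.0×10^-14 / 1.20 × 10^-3 = 8.33 × 10^-12
Kb = [OH-]²/(0.352 − [OH-]) = 8.33 × 10^-12
Assume [OH-] ≪ 0.352: [OH-] ≈ √(8.33 × 10^-12 × 0.352) = 1.71 × 10^-6 M
Check: 0.00049% ionized — well under 5%, approximation valid.
pOH = −log(1.71 × 10^-6) = 5.77; pH = 14.00 − 5.77 = 8.23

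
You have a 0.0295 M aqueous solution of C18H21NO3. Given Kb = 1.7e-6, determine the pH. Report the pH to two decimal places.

C18H21NO3 + H2O ⇌ C18H22NO3+ + OH-
Kb = x²/(0.0295 − x) = 1.7 × 10^-6
Assume x ≪ 0.0295: x ≈ √(1.7 × 10^-6 × 0.0295) = 2.24 × 10^-4 M
(x/C₀ = 0.76% < 5%, so the approximation holds.)
pOH = −log(2.24 × 10^-4) = 3.65; pH = 14.00 − 3.65 = 10.35

pH = 10.35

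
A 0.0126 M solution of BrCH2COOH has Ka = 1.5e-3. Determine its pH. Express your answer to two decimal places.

pH = 2.44

BrCH2COOH ⇌ BrCH2COO- + H+
From the ICE table, Ka = [H+]²/(0.0126 − [H+]) = 1.5 × 10^-3.
[H+] is not negligible relative to C₀; solve [H+]² + 0.0015·[H+] − 1.89e-05 = 0.
[H+] = (−Ka + √(Ka² + 4·Ka·C₀))/2 = 3.66 × 10^-3 M
pH = −log(3.66 × 10^-3) = 2.44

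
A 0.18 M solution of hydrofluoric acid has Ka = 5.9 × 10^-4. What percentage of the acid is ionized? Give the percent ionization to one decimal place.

HF ⇌ F- + H+; let x = [H+] at equilibrium.
Solve x² + 0.00059x − 0.000106 = 0 → x = 1.00 × 10^-2 M
% ionization = x/C₀ × 100% = 1.00 × 10^-2/0.18 × 100% = 5.6%

5.6%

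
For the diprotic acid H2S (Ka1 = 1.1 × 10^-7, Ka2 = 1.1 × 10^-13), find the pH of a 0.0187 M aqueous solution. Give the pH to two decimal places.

Since Ka1 ≫ Ka2, the first ionization dominates [H+].
Ka1 = x²/(0.0187 − x) = 1.1 × 10^-7
x ≈ √(1.1 × 10^-7 × 0.0187) = 4.54 × 10^-5 M
pH = −log(4.54 × 10^-5) = 4.34

pH = 4.34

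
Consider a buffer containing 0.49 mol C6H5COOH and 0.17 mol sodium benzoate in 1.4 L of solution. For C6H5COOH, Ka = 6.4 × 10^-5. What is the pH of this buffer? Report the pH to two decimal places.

pKa = −log(6.4 × 10^-5) = 4.194
Using pH = pKa + log([base]/[acid]) with [base]/[acid] = 0.17/0.49:
pH = 4.194 + (-0.460) = 3.73

pH = 3.73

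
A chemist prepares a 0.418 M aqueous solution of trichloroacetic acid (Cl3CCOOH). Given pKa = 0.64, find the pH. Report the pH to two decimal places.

Cl3CCOOH ⇌ Cl3CCOO- + H+
Ka = 10^(−0.64) = 2.29 × 10^-1
Let x = [H+] at equilibrium. Ka = x²/(0.418 − x).
The 5% rule fails; solving x² + Ka·x − Ka·C₀ = 0 exactly:
x = (−Ka + √(Ka² + 4·Ka·C₀))/2 = 2.15 × 10^-1 M
pH = −log(2.15 × 10^-1) = 0.67

pH = 0.67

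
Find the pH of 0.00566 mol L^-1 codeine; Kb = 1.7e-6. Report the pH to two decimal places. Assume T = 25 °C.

pH = 9.99

C18H21NO3 + H2O ⇌ C18H22NO3+ + OH-
Kb = [OH-]²/(0.00566 − [OH-]) = 1.7 × 10^-6
Since Kb ≪ C₀, [OH-] ≈ √(Kb·C₀) = 9.81 × 10^-5 M.
pOH = −log(9.81 × 10^-5) = 4.01; pH = 14.00 − 4.01 = 9.99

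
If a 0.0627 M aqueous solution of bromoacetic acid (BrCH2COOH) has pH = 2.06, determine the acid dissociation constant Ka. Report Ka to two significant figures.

[H+] = 10^(-2.06) = 8.71 × 10^-3 M
At equilibrium [HA] = 0.0627 − 8.71 × 10^-3 = 5.40 × 10^-2 M
Ka = [H+][A-]/[HA] = (8.71 × 10^-3)² / 5.40 × 10^-2 = 1.4 × 10^-3

Ka = 1.4 × 10^-3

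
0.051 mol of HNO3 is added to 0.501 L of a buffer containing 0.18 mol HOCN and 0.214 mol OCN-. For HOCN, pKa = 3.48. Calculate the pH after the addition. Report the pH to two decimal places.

pH = 3.33

After neutralization: n(HOCN) = 0.231 mol, n(OCN-) = 0.163 mol.
pH = pKa + log([A⁻]/[HA]) = 3.48 + log(0.163/0.231) = 3.48 -0.151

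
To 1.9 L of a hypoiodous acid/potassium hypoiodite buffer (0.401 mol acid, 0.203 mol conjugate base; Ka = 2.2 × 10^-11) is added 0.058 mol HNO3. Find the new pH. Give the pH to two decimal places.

Added H+ converts OI- to HOI: HOI → 0.459 mol, OI- → 0.145 mol.
pKa = −log(2.2 × 10^-11) = 10.658
Henderson–Hasselbalch with mole ratio 0.145/0.459: pH = 10.658 + (-0.500)

pH = 10.16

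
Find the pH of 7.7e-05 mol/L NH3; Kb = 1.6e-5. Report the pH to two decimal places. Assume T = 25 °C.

pH = 9.45

NH3 + H2O ⇌ NH4+ + OH-
From the ICE table, Kb = [OH-]²/(7.7e-05 − [OH-]) = 1.6 × 10^-5.
[OH-] is not negligible relative to C₀; solve [OH-]² + 1.6e-05·[OH-] − 1.23e-09 = 0.
[OH-] = [−1.6e-05 + √(1.6e-05² + 4.93e-09)]/2 = 2.80 × 10^-5 M
pOH = 4.55, so pH = 14.00 − pOH = 9.45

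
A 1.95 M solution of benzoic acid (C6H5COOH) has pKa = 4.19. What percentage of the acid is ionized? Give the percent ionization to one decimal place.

C6H5COOH ⇌ C6H5COO- + H+; let x = [H+] at equilibrium.
Ka = 10^(−4.19) = 6.46 × 10^-5
x ≈ √(Ka·C₀) = √(6.46 × 10^-5 × 1.95) = 1.12 × 10^-2 M
% ionization = x/C₀ × 100% = 1.12 × 10^-2/1.95 × 100% = 0.6%

0.6%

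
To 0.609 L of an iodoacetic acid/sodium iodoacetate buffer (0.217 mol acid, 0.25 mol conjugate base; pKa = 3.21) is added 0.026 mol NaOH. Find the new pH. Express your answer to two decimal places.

pH = 3.37

After neutralization: n(ICH2COOH) = 0.191 mol, n(ICH2COO-) = 0.276 mol.
pH = pKa + log(n_ICH2COO-/n_ICH2COOH) = 3.21 + log(0.276/0.191) = 3.21 + (+0.160)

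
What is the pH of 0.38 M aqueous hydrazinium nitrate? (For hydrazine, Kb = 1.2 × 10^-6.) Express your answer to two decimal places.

N2H5+ is the conjugate acid of the weak base N2H4.
Ka = Kw/Kb = 1.0×10^-14 / 1.2 × 10^-6 = 8.33 × 10^-9
Let x = [H+] at equilibrium. Ka = x²/(0.38 − x).
Assume x ≪ 0.38: x ≈ √(8.33 × 10^-9 × 0.38) = 5.63 × 10^-5 M
pH = −log(5.63 × 10^-5) = 4.25

pH = 4.25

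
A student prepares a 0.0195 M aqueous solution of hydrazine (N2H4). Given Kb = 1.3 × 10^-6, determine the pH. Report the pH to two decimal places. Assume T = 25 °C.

pH = 10.20

N2H4 + H2O ⇌ N2H5+ + OH-
Let x = [OH-] at equilibrium. Kb = x²/(0.0195 − x).
Since Kb ≪ C₀, x ≈ √(Kb·C₀) = 1.59 × 10^-4 M.
(x/C₀ = 0.82% < 5%, so the approximation holds.)
pOH = 3.80, so pH = 14.00 − pOH = 10.20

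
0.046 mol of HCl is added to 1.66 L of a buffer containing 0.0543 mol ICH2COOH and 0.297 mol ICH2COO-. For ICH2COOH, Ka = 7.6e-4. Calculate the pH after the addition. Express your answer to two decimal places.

pH = 3.52

After neutralization: n(ICH2COOH) = 0.1 mol, n(ICH2COO-) = 0.251 mol.
pKa = −log(7.6 × 10^-4) = 3.119
pH = pKa + log([A⁻]/[HA]) = 3.119 + log(0.251/0.1) = 3.119 +0.400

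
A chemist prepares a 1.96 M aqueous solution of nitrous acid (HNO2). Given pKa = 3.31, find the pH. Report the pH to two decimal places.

HNO2 ⇌ NO2- + H+
Ka = 10^(−3.31) = 4.90 × 10^-4
From the ICE table, Ka = [H+]²/(1.96 − [H+]) = 4.90 × 10^-4.
Assume [H+] ≪ 1.96: [H+] ≈ √(4.90 × 10^-4 × 1.96) = 3.10 × 10^-2 M
Check: 1.6% ionized — well under 5%, approximation valid.
pH = −log[H+] = −log(3.10 × 10^-2) = 1.51

pH = 1.51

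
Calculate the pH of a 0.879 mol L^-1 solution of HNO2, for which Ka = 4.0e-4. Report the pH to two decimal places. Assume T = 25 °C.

HNO2 ⇌ NO2- + H+
Ka = [H+]²/(0.879 − [H+]) = 4.0 × 10^-4
Neglecting [H+] in the denominator: [H+] = √(4.0 × 10^-4 × 0.879) = 1.88 × 10^-2 M
([H+]/C₀ = 2.1% < 5%, so the approximation holds.)
pH = −log[H+] = −log(1.88 × 10^-2) = 1.73

pH = 1.73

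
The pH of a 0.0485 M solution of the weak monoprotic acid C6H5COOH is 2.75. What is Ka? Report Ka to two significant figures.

[H+] = 10^(-2.75) = 1.78 × 10^-3 M
At equilibrium [HA] = 0.0485 − 1.78 × 10^-3 = 4.67 × 10^-2 M
Ka = [H+][A-]/[HA] = (1.78 × 10^-3)² / 4.67 × 10^-2 = 6.8 × 10^-5

Ka = 6.8 × 10^-5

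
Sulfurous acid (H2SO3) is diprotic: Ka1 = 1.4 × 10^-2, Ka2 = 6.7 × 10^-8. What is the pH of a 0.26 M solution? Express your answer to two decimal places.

pH = 1.27

Since Ka1 ≫ Ka2, the first ionization dominates [H+].
Ka1 = x²/(0.26 − x) = 1.4 × 10^-2
Solving the quadratic: x = (−Ka1 + √(Ka1² + 4·Ka1·C₀))/2 = 5.37 × 10^-2 M
pH = −log(5.37 × 10^-2) = 1.27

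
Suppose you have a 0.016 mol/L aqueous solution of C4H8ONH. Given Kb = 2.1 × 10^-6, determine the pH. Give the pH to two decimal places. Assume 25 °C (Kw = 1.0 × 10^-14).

C4H8ONH + H2O ⇌ C4H8ONH2+ + OH-
From the ICE table, Kb = [OH-]²/(0.016 − [OH-]) = 2.1 × 10^-6.
Assume [OH-] ≪ 0.016: [OH-] ≈ √(2.1 × 10^-6 × 0.016) = 1.83 × 10^-4 M
pOH = 3.74, so pH = 14.00 − pOH = 10.26

pH = 10.26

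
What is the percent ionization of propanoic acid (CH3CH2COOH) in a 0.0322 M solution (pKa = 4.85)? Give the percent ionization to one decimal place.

CH3CH2COOH ⇌ CH3CH2COO- + H+; let x = [H+] at equilibrium.
Ka = 10^(−4.85) = 1.41 × 10^-5
x ≈ √(Ka·C₀) = √(1.41 × 10^-5 × 0.0322) = 6.74 × 10^-4 M
% ionization = x/C₀ × 100% = 6.74 × 10^-4/0.0322 × 100% = 2.1%

2.1%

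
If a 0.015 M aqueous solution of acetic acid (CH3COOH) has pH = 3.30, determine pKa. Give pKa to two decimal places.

[H+] = 10^(-3.30) = 5.01 × 10^-4 M
At equilibrium [HA] = 0.015 − 5.01 × 10^-4 = 1.45 × 10^-2 M
Ka = [H+][A-]/[HA] = (5.01 × 10^-4)² / 1.45 × 10^-2 = 1.73 × 10^-5
pKa = -log(1.73 × 10^-5) = 4.76

pKa = 4.76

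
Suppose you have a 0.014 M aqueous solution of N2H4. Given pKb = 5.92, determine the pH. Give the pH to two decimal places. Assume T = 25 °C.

pH = 10.11

N2H4 + H2O ⇌ N2H5+ + OH-
Kb = 10^(−5.92) = 1.20 × 10^-6
From the ICE table, Kb = [OH-]²/(0.014 − [OH-]) = 1.20 × 10^-6.
Since Kb ≪ C₀, [OH-] ≈ √(Kb·C₀) = 1.30 × 10^-4 M.
pOH = −log(1.30 × 10^-4) = 3.89; pH = 14.00 − 3.89 = 10.11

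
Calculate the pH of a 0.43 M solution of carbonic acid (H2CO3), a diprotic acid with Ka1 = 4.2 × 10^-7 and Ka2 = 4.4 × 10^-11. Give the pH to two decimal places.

Ka1 ≫ Ka2, so treat the first dissociation as the only significant source of H+.
Ka1 = x²/(0.43 − x) = 4.2 × 10^-7
x ≈ √(4.2 × 10^-7 × 0.43) = 4.25 × 10^-4 M
pH = −log(4.25 × 10^-4) = 3.37

pH = 3.37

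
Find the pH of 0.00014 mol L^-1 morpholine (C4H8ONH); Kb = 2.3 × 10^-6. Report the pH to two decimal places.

pH = 9.23

C4H8ONH + H2O ⇌ C4H8ONH2+ + OH-
Kb = x²/(0.00014 − x) = 2.3 × 10^-6
The 5% rule fails; solving x² + Kb·x − Kb·C₀ = 0 exactly:
x = (−Kb + √(Kb² + 4·Kb·C₀))/2 = 1.68 × 10^-5 M
pOH = 4.77, so pH = 14.00 − pOH = 9.23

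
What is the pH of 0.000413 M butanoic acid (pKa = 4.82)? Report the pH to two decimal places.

pH = 4.14

CH3(CH2)2COOH ⇌ CH3(CH2)2COO- + H+
Ka = 10^(−4.82) = 1.51 × 10^-5
Ka = [H+]²/(0.000413 − [H+]) = 1.51 × 10^-5
Here C₀/Ka ≈ 27.4, so the small-[H+] approximation fails. Use the quadratic:
[H+] = [−1.51e-05 + √(1.51e-05² + 2.49e-08)]/2 = 7.18 × 10^-5 M
pH = −log(7.18 × 10^-5) = 4.14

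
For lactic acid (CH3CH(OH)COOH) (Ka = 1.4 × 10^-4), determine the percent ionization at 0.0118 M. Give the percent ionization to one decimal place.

10.3%

CH3CH(OH)COOH ⇌ CH3CH(OH)COO- + H+; let x = [H+] at equilibrium.
Ka = x²/(C₀ − x); solving the quadratic gives x = 1.22 × 10^-3 M.
% ionization = x/C₀ × 100% = 1.22 × 10^-3/0.0118 × 100% = 10.3%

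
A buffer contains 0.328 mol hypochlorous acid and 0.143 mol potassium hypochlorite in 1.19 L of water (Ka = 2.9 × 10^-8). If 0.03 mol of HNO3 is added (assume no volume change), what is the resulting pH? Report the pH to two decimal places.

pH = 7.04

Added H+ converts OCl- to HOCl: HOCl → 0.358 mol, OCl- → 0.113 mol.
pKa = −log(2.9 × 10^-8) = 7.538
Henderson–Hasselbalch with mole ratio 0.113/0.358: pH = 7.538 + (-0.501)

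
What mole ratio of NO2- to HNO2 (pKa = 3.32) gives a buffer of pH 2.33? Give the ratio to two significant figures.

pH = pKa + log(r) ⇒ log(r) = 2.33 − 3.32 = -0.99
r = [NO2-]/[HNO2] = 10^(-0.99) = 0.102

ratio = 0.10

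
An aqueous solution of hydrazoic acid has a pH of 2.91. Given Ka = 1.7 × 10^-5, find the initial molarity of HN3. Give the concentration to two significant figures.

C₀ = 9.0 × 10^-2 M

[H+] = 10^(-2.91) = 1.23 × 10^-3 M = x
Ka = x²/(C₀ − x) ⇒ C₀ = x + x²/Ka
C₀ = 1.23 × 10^-3 + (1.23 × 10^-3)²/(1.7 × 10^-5) = 9.02 × 10^-2 M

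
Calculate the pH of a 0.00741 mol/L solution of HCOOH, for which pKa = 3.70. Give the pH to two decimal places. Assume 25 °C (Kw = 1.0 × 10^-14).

pH = 2.95

HCOOH ⇌ HCOO- + H+
Ka = 10^(−3.70) = 2.00 × 10^-4
From the ICE table, Ka = [H+]²/(0.00741 − [H+]) = 2.00 × 10^-4.
[H+] is not negligible relative to C₀; solve [H+]² + 0.0002·[H+] − 1.48e-06 = 0.
[H+] = (−Ka + √(Ka² + 4·Ka·C₀))/2 = 1.12 × 10^-3 M
pH = −log(1.12 × 10^-3) = 2.95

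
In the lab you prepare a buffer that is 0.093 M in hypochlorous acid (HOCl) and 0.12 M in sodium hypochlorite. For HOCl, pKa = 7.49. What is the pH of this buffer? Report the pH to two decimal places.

pH = 7.60

Henderson–Hasselbalch: pH = pKa + log([OCl-]/[HOCl]) = 7.49 + log(0.12/0.093)
pH = 7.49 + (+0.111) = 7.60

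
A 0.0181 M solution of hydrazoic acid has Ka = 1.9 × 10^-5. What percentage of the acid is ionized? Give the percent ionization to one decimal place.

HN3 ⇌ N3- + H+; let x = [H+] at equilibrium.
x ≈ √(Ka·C₀) = √(1.9 × 10^-5 × 0.0181) = 5.86 × 10^-4 M
% ionization = x/C₀ × 100% = 5.86 × 10^-4/0.0181 × 100% = 3.2%

3.2%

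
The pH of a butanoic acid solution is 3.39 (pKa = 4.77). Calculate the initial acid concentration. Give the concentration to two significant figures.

[H+] = 10^(-3.39) = 4.07 × 10^-4 M = x
Ka = 10^(−4.77) = 1.70 × 10^-5
Ka = x²/(C₀ − x) ⇒ C₀ = x + x²/Ka
C₀ = 4.07 × 10^-4 + (4.07 × 10^-4)²/(1.70 × 10^-5) = 1.02 × 10^-2 M

C₀ = 1.0 × 10^-2 M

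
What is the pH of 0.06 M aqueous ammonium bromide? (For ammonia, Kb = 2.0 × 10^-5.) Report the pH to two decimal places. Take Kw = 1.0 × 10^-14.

NH4+ is the conjugate acid of the weak base NH3.
Ka = Kw/Kb = 1.0×10^-14 / 2.0 × 10^-5 = 5.00 × 10^-10
Ka = [H+]²/(0.06 − [H+]) = 5.00 × 10^-10
Neglecting [H+] in the denominator: [H+] = √(5.00 × 10^-10 × 0.06) = 5.48 × 10^-6 M
([H+]/C₀ = 0.0091% < 5%, so the approximation holds.)
pH = −log[H+] = −log(5.48 × 10^-6) = 5.26

pH = 5.26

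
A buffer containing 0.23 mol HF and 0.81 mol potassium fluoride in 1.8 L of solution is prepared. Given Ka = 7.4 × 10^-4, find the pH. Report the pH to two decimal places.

pKa = −log(7.4 × 10^-4) = 3.131
Using pH = pKa + log([base]/[acid]) with [base]/[acid] = 0.81/0.23:
pH = 3.131 + (+0.547) = 3.68

pH = 3.68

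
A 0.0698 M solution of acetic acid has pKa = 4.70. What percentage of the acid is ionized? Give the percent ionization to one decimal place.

CH3COOH ⇌ CH3COO- + H+; let x = [H+] at equilibrium.
Ka = 10^(−4.70) = 2.00 × 10^-5
x ≈ √(Ka·C₀) = √(2.00 × 10^-5 × 0.0698) = 1.18 × 10^-3 M
% ionization = x/C₀ × 100% = 1.18 × 10^-3/0.0698 × 100% = 1.7%

1.7%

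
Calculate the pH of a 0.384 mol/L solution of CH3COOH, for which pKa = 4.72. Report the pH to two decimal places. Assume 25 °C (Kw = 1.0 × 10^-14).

pH = 2.57

CH3COOH ⇌ CH3COO- + H+
Ka = 10^(−4.72) = 1.91 × 10^-5
Ka = x²/(0.384 − x) = 1.91 × 10^-5
Since Ka ≪ C₀, x ≈ √(Ka·C₀) = 2.71 × 10^-3 M.
(x/C₀ = 0.71% < 5%, so the approximation holds.)
pH = −log[H+] = −log(2.71 × 10^-3) = 2.57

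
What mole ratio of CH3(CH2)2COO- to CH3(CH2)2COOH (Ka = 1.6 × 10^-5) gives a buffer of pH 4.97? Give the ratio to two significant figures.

pKa = -log(1.6 × 10^-5) = 4.796
pH = pKa + log(r) ⇒ log(r) = 4.97 − 4.796 = +0.174
r = [CH3(CH2)2COO-]/[CH3(CH2)2COOH] = 10^(+0.174) = 1.49

ratio = 1.5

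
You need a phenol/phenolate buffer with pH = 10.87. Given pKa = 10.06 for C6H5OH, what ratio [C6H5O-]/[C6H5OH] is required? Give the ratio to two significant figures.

pH = pKa + log(r) ⇒ log(r) = 10.87 − 10.06 = +0.81
r = [C6H5O-]/[C6H5OH] = 10^(+0.81) = 6.46

ratio = 6.5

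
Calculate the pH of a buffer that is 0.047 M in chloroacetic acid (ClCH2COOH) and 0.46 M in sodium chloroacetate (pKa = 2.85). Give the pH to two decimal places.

pH = pKa + log([A⁻]/[HA]) = 2.85 + log(0.46/0.047)
pH = 2.85 + (+0.991) = 3.84

pH = 3.84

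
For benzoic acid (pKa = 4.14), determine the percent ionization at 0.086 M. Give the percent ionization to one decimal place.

C6H5COOH ⇌ C6H5COO- + H+; let x = [H+] at equilibrium.
Ka = 10^(−4.14) = 7.24 × 10^-5
x ≈ √(Ka·C₀) = √(7.24 × 10^-5 × 0.086) = 2.50 × 10^-3 M
% ionization = x/C₀ × 100% = 2.50 × 10^-3/0.086 × 100% = 2.9%

2.9%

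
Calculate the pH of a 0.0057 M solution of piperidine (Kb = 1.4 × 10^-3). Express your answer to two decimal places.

pH = 11.34

C5H10NH + H2O ⇌ C5H10NH2+ + OH-
Let x = [OH-] at equilibrium. Kb = x²/(0.0057 − x).
x is not negligible relative to C₀; solve x² + 0.0014·x − 7.98e-06 = 0.
x = [−0.0014 + √(0.0014² + 3.19e-05)]/2 = 2.21 × 10^-3 M
pOH = −log(2.21 × 10^-3) = 2.66; pH = 14.00 − 2.66 = 11.34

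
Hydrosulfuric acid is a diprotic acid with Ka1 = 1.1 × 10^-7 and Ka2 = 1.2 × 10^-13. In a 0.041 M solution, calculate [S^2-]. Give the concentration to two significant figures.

1.2 × 10^-13 M

First ionization gives [H+] ≈ [HS-] = 6.72 × 10^-5 M.
Second step: Ka2 = [H+][S^2-]/[HS-] ≈ [S^2-] (since [H+] ≈ [HS-]).
So [S^2-] ≈ Ka2.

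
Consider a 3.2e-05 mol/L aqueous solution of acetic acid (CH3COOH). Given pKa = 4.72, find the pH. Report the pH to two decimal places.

pH = 4.77

CH3COOH ⇌ CH3COO- + H+
Ka = 10^(−4.72) = 1.91 × 10^-5
Let x = [H+] at equilibrium. Ka = x²/(3.2e-05 − x).
x is not negligible relative to C₀; solve x² + 1.91e-05·x − 6.11e-10 = 0.
x = (−Ka + √(Ka² + 4·Ka·C₀))/2 = 1.70 × 10^-5 M
pH = −log(1.70 × 10^-5) = 4.77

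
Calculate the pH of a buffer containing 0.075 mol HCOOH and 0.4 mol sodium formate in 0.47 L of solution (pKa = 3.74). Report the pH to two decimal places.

pH = pKa + log([A⁻]/[HA]) = 3.74 + log(0.4/0.075)
pH = 3.74 + (+0.727) = 4.47

pH = 4.47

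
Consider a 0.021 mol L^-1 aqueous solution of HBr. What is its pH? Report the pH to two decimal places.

HBr is a strong acid and dissociates completely, so [H+] = 0.021 M.
pH = -log(0.021) = 1.68

pH = 1.68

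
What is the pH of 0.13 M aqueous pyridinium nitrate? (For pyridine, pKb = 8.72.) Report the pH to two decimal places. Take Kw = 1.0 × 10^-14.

pH = 3.08

C5H5NH+ is the conjugate acid of the weak base C5H5N.
Kb = 10^(−8.72) = 1.91 × 10^-9
Ka = Kw/Kb = 1.0×10^-14 / 1.91 × 10^-9 = 5.24 × 10^-6
From the ICE table, Ka = x²/(0.13 − x) = 5.24 × 10^-6.
Neglecting x in the denominator: x = √(5.24 × 10^-6 × 0.13) = 8.25 × 10^-4 M
(x/C₀ = 0.63% < 5%, so the approximation holds.)
pH = −log(8.25 × 10^-4) = 3.08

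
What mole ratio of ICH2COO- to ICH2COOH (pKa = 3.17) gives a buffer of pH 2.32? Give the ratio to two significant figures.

ratio = 0.14

pH = pKa + log(r) ⇒ log(r) = 2.32 − 3.17 = -0.85
r = [ICH2COO-]/[ICH2COOH] = 10^(-0.85) = 0.141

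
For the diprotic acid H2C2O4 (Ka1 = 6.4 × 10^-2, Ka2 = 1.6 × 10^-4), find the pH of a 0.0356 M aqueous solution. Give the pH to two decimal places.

Ka1 ≫ Ka2, so treat the first dissociation as the only significant source of H+.
Ka1 = x²/(0.0356 − x) = 6.4 × 10^-2
Solving the quadratic: x = (−Ka1 + √(Ka1² + 4·Ka1·C₀))/2 = 2.55 × 10^-2 M
pH = −log(2.55 × 10^-2) = 1.59

pH = 1.59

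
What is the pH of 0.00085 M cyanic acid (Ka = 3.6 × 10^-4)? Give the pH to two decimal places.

HOCN ⇌ OCN- + H+
From the ICE table, Ka = x²/(0.00085 − x) = 3.6 × 10^-4.
Here C₀/Ka ≈ 2.36, so the small-x approximation fails. Use the quadratic:
x = [−0.00036 + √(0.00036² + 1.22e-06)]/2 = 4.02 × 10^-4 M
pH = −log(4.02 × 10^-4) = 3.40

pH = 3.40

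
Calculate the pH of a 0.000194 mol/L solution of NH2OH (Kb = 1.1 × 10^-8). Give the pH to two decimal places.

pH = 8.16

NH2OH + H2O ⇌ NH3OH+ + OH-
Let x = [OH-] at equilibrium. Kb = x²/(0.000194 − x).
Neglecting x in the denominator: x = √(1.1 × 10^-8 × 0.000194) = 1.46 × 10^-6 M
pOH = 5.84, so pH = 14.00 − pOH = 8.16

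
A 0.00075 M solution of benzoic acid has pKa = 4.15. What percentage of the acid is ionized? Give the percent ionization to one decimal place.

26.4%

C6H5COOH ⇌ C6H5COO- + H+; let x = [H+] at equilibrium.
Ka = 10^(−4.15) = 7.08 × 10^-5
Solve x² + 7.08e-05x − 5.31e-08 = 0 → x = 1.98 × 10^-4 M
Fraction ionized = 1.98 × 10^-4 / 0.00075 = 0.2640 → 26.4%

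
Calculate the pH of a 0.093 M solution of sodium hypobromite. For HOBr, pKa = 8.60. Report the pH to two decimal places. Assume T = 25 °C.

pH = 10.78

OBr- is the conjugate base of the weak acid HOBr.
Ka = 10^(−8.60) = 2.51 × 10^-9
Kb = Kw/Ka = 1.0×10^-14 / 2.51 × 10^-9 = 3.98 × 10^-6
From the ICE table, Kb = [OH-]²/(0.093 − [OH-]) = 3.98 × 10^-6.
Neglecting [OH-] in the denominator: [OH-] = √(3.98 × 10^-6 × 0.093) = 6.08 × 10^-4 M
pOH = 3.22, so pH = 14.00 − pOH = 10.78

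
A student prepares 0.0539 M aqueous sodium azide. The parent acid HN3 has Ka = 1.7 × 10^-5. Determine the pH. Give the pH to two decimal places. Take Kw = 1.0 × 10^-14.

N3- is the conjugate base of the weak acid HN3.
Kb = Kw/Ka = 1.0×10^-14 / 1.7 × 10^-5 = 5.88 × 10^-10
From the ICE table, Kb = x²/(0.0539 − x) = 5.88 × 10^-10.
Since Kb ≪ C₀, x ≈ √(Kb·C₀) = 5.63 × 10^-6 M.
(x/C₀ = 0.01% < 5%, so the approximation holds.)
pOH = −log(5.63 × 10^-6) = 5.25; pH = 14.00 − 5.25 = 8.75

pH = 8.75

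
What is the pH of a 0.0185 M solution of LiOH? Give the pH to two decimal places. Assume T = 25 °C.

pH = 12.27

LiOH is a strong base; [OH-] = 0.0185 M.
pOH = -log(0.0185) = 1.73
pH = 14.00 - 1.73 = 12.27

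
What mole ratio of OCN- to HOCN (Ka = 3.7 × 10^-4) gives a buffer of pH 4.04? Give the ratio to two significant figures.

pKa = -log(3.7 × 10^-4) = 3.432
pH = pKa + log(r) ⇒ log(r) = 4.04 − 3.432 = +0.608
r = [OCN-]/[HOCN] = 10^(+0.608) = 4.06

ratio = 4.1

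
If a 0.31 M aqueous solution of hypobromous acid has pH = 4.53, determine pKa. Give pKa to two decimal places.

[H+] = 10^(-4.53) = 2.95 × 10^-5 M
At equilibrium [HA] = 0.31 − 2.95 × 10^-5 = 3.10 × 10^-1 M
Ka = [H+][A-]/[HA] = (2.95 × 10^-5)² / 3.10 × 10^-1 = 2.81 × 10^-9
pKa = -log(2.81 × 10^-9) = 8.55

pKa = 8.55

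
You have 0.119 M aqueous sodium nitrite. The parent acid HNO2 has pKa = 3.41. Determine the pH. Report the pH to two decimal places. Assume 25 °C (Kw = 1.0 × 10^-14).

pH = 8.24

NO2- is the conjugate base of the weak acid HNO2.
Ka = 10^(−3.41) = 3.89 × 10^-4
Kb = Kw/Ka = 1.0×10^-14 / 3.89 × 10^-4 = 2.57 × 10^-11
Let x = [OH-] at equilibrium. Kb = x²/(0.119 − x).
Since Kb ≪ C₀, x ≈ √(Kb·C₀) = 1.75 × 10^-6 M.
Check: 0.0015% ionized — well under 5%, approximation valid.
pOH = 5.76, so pH = 14.00 − pOH = 8.24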